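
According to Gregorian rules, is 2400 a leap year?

Yes

2400 is a leap year (divisible by 400).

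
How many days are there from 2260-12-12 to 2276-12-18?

Day-of-year of December 12, 2260: 347.
Day-of-year of December 18, 2276: 353.
2260 has 366 days, so 366 − 347 = 19 days remain in 2260.
Full years 2261–2275: 12 common + 3 leap = 12×365 + 3×366 = 5478 days.
Total: 19 + 5478 + 353 = 5850 days.

5850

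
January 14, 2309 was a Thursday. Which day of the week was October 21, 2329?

Day-of-year of January 14, 2309: 14.
Day-of-year of October 21, 2329: 294.
2309 has 365 days, so 365 − 14 = 351 days remain in 2309.
Full years 2310–2328: 14 common + 5 leap = 14×365 + 5×366 = 6940 days.
Total: 351 + 6940 + 294 = 7585 days.
7585 mod 7 = 4, so 4 days after Thursday is Monday.

Monday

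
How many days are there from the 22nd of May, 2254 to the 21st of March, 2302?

17469

From May 22, 2254 to May 22, 2301: 47 years, of which 11 contain a Feb 29 — 36×365 + 11×366 = 17166 days.
(2300 is not a leap year (divisible by 100 but not 400).)
May 2301: 31 − 22 = 9 days remain.
Then 9 full months totalling 273 days.
March 1–21, 2302: 21 days.
Residual: 303 days.
Total: 17469 days.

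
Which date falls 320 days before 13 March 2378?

27 April 2377

Count 320 days before March 13, 2378:
April 2377: 30 − 27 = 3 days remain.
Then 10 full months totalling 304 days.
March 1–13, 2378: 13 days.
Residual: 320 days.
Total: 320 days.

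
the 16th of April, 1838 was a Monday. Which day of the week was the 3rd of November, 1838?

Saturday

April 1838: 30 − 16 = 14 days remain.
Then May (31), June (30), July (31), August (31), September (30), October (31): 31 + 30 + 31 + 31 + 30 + 31 = 184 days.
November 1–3, 1838: 3 days.
Total: 14 + 184 + 3 = 201 days.
201 mod 7 = 5, so 5 days after Monday is Saturday.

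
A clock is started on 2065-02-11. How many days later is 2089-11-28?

9056

Day-of-year of February 11, 2065: 42.
Day-of-year of November 28, 2089: 332.
2065 has 365 days, so 365 − 42 = 323 days remain in 2065.
Full years 2066–2088: 17 common + 6 leap = 17×365 + 6×366 = 8401 days.
Total: 323 + 8401 + 332 = 9056 days.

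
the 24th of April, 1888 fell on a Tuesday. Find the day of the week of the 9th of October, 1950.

Monday

Day-of-year of April 24, 1888: 115.
Day-of-year of October 9, 1950: 282.
1888 has 366 days, so 366 − 115 = 251 days remain in 1888.
Full years 1889–1949: 47 common + 14 leap = 47×365 + 14×366 = 22279 days.
Total: 251 + 22279 + 282 = 22812 days.
22812 mod 7 = 6, so 6 days after Tuesday is Monday.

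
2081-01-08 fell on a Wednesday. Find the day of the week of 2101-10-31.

Day-of-year of January 8, 2081: 8.
Day-of-year of October 31, 2101: 304.
2081 has 365 days, so 365 − 8 = 357 days remain in 2081.
Full years 2082–2100: 15 common + 4 leap = 15×365 + 4×366 = 6939 days.
Total: 357 + 6939 + 304 = 7600 days.
7600 mod 7 = 5, so 5 days after Wednesday is Monday.

Monday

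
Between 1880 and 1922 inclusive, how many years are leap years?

Years divisible by 4 in [1880, 1922]: 1880, 1884, 1888, 1892, 1896, 1900, 1904, 1908, 1912, 1916, 1920.
Of these, 1900 is divisible by 100 but not 400, so not leap.
Leap years: 11 − 1 = 10.

10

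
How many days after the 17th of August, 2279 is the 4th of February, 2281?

August 17, 2279 → August 17, 2280: 366 days (2280 is a leap year).
August 2280: 31 − 17 = 14 days remain.
Then September (30), October (31), November (30), December (31), January (31): 30 + 31 + 30 + 31 + 31 = 153 days.
February 1–4, 2281: 4 days (2281 is not a leap year).
Residual: 171 days.
Total: 537 days.

537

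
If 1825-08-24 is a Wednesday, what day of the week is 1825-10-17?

Monday

August 1825: 31 − 24 = 7 days remain.
Then September (30): 30 days.
October 1–17, 1825: 17 days.
Total: 7 + 30 + 17 = 54 days.
54 mod 7 = 5, so 5 days after Wednesday is Monday.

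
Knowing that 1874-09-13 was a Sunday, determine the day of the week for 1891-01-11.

Sunday

From September 13, 1874 to September 13, 1890: 16 years, of which 4 contain a Feb 29 — 12×365 + 4×366 = 5844 days.
September 1890: 30 − 13 = 17 days remain.
Then October (31), November (30), December (31): 31 + 30 + 31 = 92 days.
January 1–11, 1891: 11 days.
Residual: 120 days.
Total: 5964 days.
5964 is a multiple of 7, so 1891-01-11 falls on the same weekday: Sunday.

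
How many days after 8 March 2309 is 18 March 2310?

375

March 8, 2309 → March 8, 2310: 365 days.
Within March 2310: 18 − 8 = 10 days.
Total: 375 days.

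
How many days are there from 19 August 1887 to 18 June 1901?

From August 19, 1887 to August 19, 1900: 13 years, of which 3 contain a Feb 29 — 10×365 + 3×366 = 4748 days.
(1900 is not a leap year (divisible by 100 but not 400).)
August 1900: 31 − 19 = 12 days remain.
Then 9 full months totalling 273 days.
June 1–18, 1901: 18 days.
Residual: 303 days.
Total: 5051 days.

5051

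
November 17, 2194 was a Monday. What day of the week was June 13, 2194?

Friday

Count forward from the earlier date (June 13, 2194) to the later (November 17, 2194):
June 2194: 30 − 13 = 17 days remain.
Then July (31), August (31), September (30), October (31): 31 + 31 + 30 + 31 = 123 days.
November 1–17, 2194: 17 days.
Total: 17 + 123 + 17 = 157 days.
157 mod 7 = 3, so 3 days before Monday is Friday.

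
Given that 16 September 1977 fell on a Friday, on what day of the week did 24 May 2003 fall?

Saturday

From September 16, 1977 to September 16, 2002: 25 years, of which 6 contain a Feb 29 — 19×365 + 6×366 = 9131 days.
(2000 is a leap year (divisible by 400).)
September 2002: 30 − 16 = 14 days remain.
Then October (31), November (30), December (31), January (31), February 2003 (28), March (31), April (30): 31 + 30 + 31 + 31 + 28 + 31 + 30 = 212 days.
May 1–24, 2003: 24 days.
Residual: 250 days.
Total: 9381 days.
9381 mod 7 = 1, so 1 day after Friday is Saturday.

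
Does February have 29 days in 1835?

1835 is not a leap year.

No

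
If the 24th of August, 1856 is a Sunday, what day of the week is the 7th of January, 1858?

August 1856: 31 − 24 = 7 days remain.
Then 16 full months totalling 487 days.
January 1–7, 1858: 7 days.
Total: 7 + 487 + 7 = 501 days.
501 mod 7 = 4, so 4 days after Sunday is Thursday.

Thursday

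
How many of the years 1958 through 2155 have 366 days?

Years divisible by 4: 1960, 1964, …, 2152 — 49 in all.
Of these, 2100 is divisible by 100 but not 400, so not leap.
2000 is divisible by 400, so still leap.
Leap years: 49 − 1 = 48.

48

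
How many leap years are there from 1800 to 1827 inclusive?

Years divisible by 4 in [1800, 1827]: 1800, 1804, 1808, 1812, 1816, 1820, 1824.
Of these, 1800 is divisible by 100 but not 400, so not leap.
Leap years: 7 − 1 = 6.

6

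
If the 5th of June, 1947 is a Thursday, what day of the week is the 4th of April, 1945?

Count forward from the earlier date (April 4, 1945) to the later (June 5, 1947):
April 1945: 30 − 4 = 26 days remain.
Then 25 full months totalling 761 days.
June 1–5, 1947: 5 days.
Total: 26 + 761 + 5 = 792 days.
792 mod 7 = 1, so 1 day before Thursday is Wednesday.

Wednesday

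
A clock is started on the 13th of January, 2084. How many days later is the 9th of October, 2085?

635

January 13, 2084 → January 13, 2085: 366 days (2084 is a leap year).
January 2085: 31 − 13 = 18 days remain.
Then February 2085 (28), March (31), April (30), May (31), June (30), July (31), August (31), September (30): 28 + 31 + 30 + 31 + 30 + 31 + 31 + 30 = 242 days.
October 1–9, 2085: 9 days.
Residual: 269 days.
Total: 635 days.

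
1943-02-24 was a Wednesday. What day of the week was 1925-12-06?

Count forward from the earlier date (December 6, 1925) to the later (February 24, 1943):
From December 6, 1925 to December 6, 1942: 17 years, of which 4 contain a Feb 29 — 13×365 + 4×366 = 6209 days.
December 1942: 31 − 6 = 25 days remain.
Then January (31): 31 days.
February 1–24, 1943: 24 days (1943 is not a leap year).
Residual: 80 days.
Total: 6289 days.
6289 mod 7 = 3, so 3 days before Wednesday is Sunday.

Sunday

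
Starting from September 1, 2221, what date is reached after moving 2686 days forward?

January 8, 2229

Count 2686 days after September 1, 2221:
Day-of-year of September 1, 2221: 244.
Day-of-year of January 8, 2229: 8.
2221 has 365 days, so 365 − 244 = 121 days remain in 2221.
Full years 2222–2228: 5 common + 2 leap = 5×365 + 2×366 = 2557 days.
Total: 121 + 2557 + 8 = 2686 days.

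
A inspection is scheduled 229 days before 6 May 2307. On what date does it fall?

19 September 2306

Count 229 days before May 6, 2307:
Day-of-year of September 19, 2306: 262.
Day-of-year of May 6, 2307: 126.
2306 has 365 days, so 365 − 262 = 103 days remain in 2306.
Total: 103 + 126 = 229 days.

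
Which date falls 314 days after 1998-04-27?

1999-03-07

Count 314 days after April 27, 1998:
April 1998: 30 − 27 = 3 days remain.
Then 10 full months totalling 304 days.
March 1–7, 1999: 7 days.
Residual: 314 days.
Total: 314 days.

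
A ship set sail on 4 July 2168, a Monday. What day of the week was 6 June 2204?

Day-of-year of July 4, 2168: 186.
Day-of-year of June 6, 2204: 158.
2168 has 366 days, so 366 − 186 = 180 days remain in 2168.
Full years 2169–2203: 28 common + 7 leap = 28×365 + 7×366 = 12782 days.
Total: 180 + 12782 + 158 = 13120 days.
13120 mod 7 = 2, so 2 days after Monday is Wednesday.

Wednesday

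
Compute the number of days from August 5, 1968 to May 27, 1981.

4678

From August 5, 1968 to August 5, 1980: 12 years, of which 3 contain a Feb 29 — 9×365 + 3×366 = 4383 days.
August 1980: 31 − 5 = 26 days remain.
Then September (30), October (31), November (30), December (31), January (31), February 1981 (28), March (31), April (30): 30 + 31 + 30 + 31 + 31 + 28 + 31 + 30 = 242 days.
May 1–27, 1981: 27 days.
Residual: 295 days.
Total: 4678 days.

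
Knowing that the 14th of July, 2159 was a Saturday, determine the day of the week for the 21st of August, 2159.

Tuesday

July 2159: 31 − 14 = 17 days remain.
August 1–21, 2159: 21 days.
Total: 17 + 21 = 38 days.
38 mod 7 = 3, so 3 days after Saturday is Tuesday.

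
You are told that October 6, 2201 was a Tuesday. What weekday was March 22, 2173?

Monday

Count forward from the earlier date (March 22, 2173) to the later (October 6, 2201):
Day-of-year of March 22, 2173: 81.
Day-of-year of October 6, 2201: 279.
2173 has 365 days, so 365 − 81 = 284 days remain in 2173.
Full years 2174–2200: 21 common + 6 leap = 21×365 + 6×366 = 9861 days.
Total: 284 + 9861 + 279 = 10424 days.
10424 mod 7 = 1, so 1 day before Tuesday is Monday.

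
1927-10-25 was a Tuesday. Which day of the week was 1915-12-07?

Count forward from the earlier date (December 7, 1915) to the later (October 25, 1927):
From December 7, 1915 to December 7, 1926: 11 years, of which 3 contain a Feb 29 — 8×365 + 3×366 = 4018 days.
December 1926: 31 − 7 = 24 days remain.
Then 9 full months totalling 273 days.
October 1–25, 1927: 25 days.
Residual: 322 days.
Total: 4340 days.
4340 is a multiple of 7, so 1915-12-07 falls on the same weekday: Tuesday.

Tuesday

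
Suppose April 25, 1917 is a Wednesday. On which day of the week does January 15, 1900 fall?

Count forward from the earlier date (January 15, 1900) to the later (April 25, 1917):
From January 15, 1900 to January 15, 1917: 17 years, of which 4 contain a Feb 29 — 13×365 + 4×366 = 6209 days.
(1900 is not a leap year (divisible by 100 but not 400).)
January 1917: 31 − 15 = 16 days remain.
Then February 1917 (28), March (31): 28 + 31 = 59 days.
April 1–25, 1917: 25 days.
Residual: 100 days.
Total: 6309 days.
6309 mod 7 = 2, so 2 days before Wednesday is Monday.

Monday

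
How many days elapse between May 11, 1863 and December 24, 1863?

227

May 1863: 31 − 11 = 20 days remain.
Then June (30), July (31), August (31), September (30), October (31), November (30): 30 + 31 + 31 + 30 + 31 + 30 = 183 days.
December 1–24, 1863: 24 days.
Total: 20 + 183 + 24 = 227 days.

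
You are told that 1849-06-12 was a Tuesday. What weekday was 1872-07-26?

From June 12, 1849 to June 12, 1872: 23 years, of which 6 contain a Feb 29 — 17×365 + 6×366 = 8401 days.
June 1872: 30 − 12 = 18 days remain.
July 1–26, 1872: 26 days.
Residual: 44 days.
Total: 8445 days.
8445 mod 7 = 3, so 3 days after Tuesday is Friday.

Friday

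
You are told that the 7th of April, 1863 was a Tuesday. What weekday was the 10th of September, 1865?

April 7, 1863 → April 7, 1864: 366 days (1864 is a leap year).
April 7, 1864 → April 7, 1865: 365 days.
April 1865: 30 − 7 = 23 days remain.
Then May (31), June (30), July (31), August (31): 31 + 30 + 31 + 31 = 123 days.
September 1–10, 1865: 10 days.
Residual: 156 days.
Total: 887 days.
887 mod 7 = 5, so 5 days after Tuesday is Sunday.

Sunday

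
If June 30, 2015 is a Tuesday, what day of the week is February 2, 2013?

Saturday

Count forward from the earlier date (February 2, 2013) to the later (June 30, 2015):
February 2013: 28 − 2 = 26 days remain (2013 is not a leap year, so February has 28 days).
Then 27 full months totalling 822 days.
June 1–30, 2015: 30 days.
Total: 26 + 822 + 30 = 878 days.
878 mod 7 = 3, so 3 days before Tuesday is Saturday.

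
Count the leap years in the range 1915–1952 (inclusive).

Years divisible by 4 in [1915, 1952]: 1916, 1920, 1924, 1928, 1932, 1936, 1940, 1944, 1948, 1952.
No century exceptions apply. Count: 10.

10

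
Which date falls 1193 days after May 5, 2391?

August 10, 2394

Count 1193 days after May 5, 2391:
Day-of-year of May 5, 2391: 125.
Day-of-year of August 10, 2394: 222.
2391 has 365 days, so 365 − 125 = 240 days remain in 2391.
Full years: 2392: 366; 2393: 365. Sum = 731.
Total: 240 + 731 + 222 = 1193 days.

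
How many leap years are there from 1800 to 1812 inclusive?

3

Years divisible by 4 in [1800, 1812]: 1800, 1804, 1808, 1812.
Of these, 1800 is divisible by 100 but not 400, so not leap.
Leap years: 4 − 1 = 3.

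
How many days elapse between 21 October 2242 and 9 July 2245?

October 21, 2242 → October 21, 2243: 365 days.
October 21, 2243 → October 21, 2244: 366 days (2244 is a leap year).
October 2244: 31 − 21 = 10 days remain.
Then November (30), December (31), January (31), February 2245 (28), March (31), April (30), May (31), June (30): 30 + 31 + 31 + 28 + 31 + 30 + 31 + 30 = 242 days.
July 1–9, 2245: 9 days.
Residual: 261 days.
Total: 992 days.

992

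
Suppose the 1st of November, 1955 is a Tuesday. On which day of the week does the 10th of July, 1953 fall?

Friday

Count forward from the earlier date (July 10, 1953) to the later (November 1, 1955):
Day-of-year of July 10, 1953: 191.
Day-of-year of November 1, 1955: 305.
1953 has 365 days, so 365 − 191 = 174 days remain in 1953.
Full years: 1954: 365. Sum = 365.
Total: 174 + 365 + 305 = 844 days.
844 mod 7 = 4, so 4 days before Tuesday is Friday.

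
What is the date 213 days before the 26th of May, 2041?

the 25th of October, 2040

Count 213 days before May 26, 2041:
October 2040: 31 − 25 = 6 days remain.
Then November (30), December (31), January (31), February 2041 (28), March (31), April (30): 30 + 31 + 31 + 28 + 31 + 30 = 181 days.
May 1–26, 2041: 26 days.
Residual: 213 days.
Total: 213 days.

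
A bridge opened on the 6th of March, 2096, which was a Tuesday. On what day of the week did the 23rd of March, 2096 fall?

Friday

Within March 2096: 23 − 6 = 17 days.
17 mod 7 = 3, so 3 days after Tuesday is Friday.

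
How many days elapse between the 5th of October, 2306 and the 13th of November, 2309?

1135

Day-of-year of October 5, 2306: 278.
Day-of-year of November 13, 2309: 317.
2306 has 365 days, so 365 − 278 = 87 days remain in 2306.
Full years: 2307: 365; 2308: 366. Sum = 731.
Total: 87 + 731 + 317 = 1135 days.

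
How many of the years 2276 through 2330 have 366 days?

13

Years divisible by 4: 2276, 2280, …, 2328 — 14 in all.
Of these, 2300 is divisible by 100 but not 400, so not leap.
Leap years: 14 − 1 = 13.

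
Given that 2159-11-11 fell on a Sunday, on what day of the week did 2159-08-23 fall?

Thursday

Count forward from the earlier date (August 23, 2159) to the later (November 11, 2159):
August 2159: 31 − 23 = 8 days remain.
Then September (30), October (31): 30 + 31 = 61 days.
November 1–11, 2159: 11 days.
Total: 8 + 61 + 11 = 80 days.
80 mod 7 = 3, so 3 days before Sunday is Thursday.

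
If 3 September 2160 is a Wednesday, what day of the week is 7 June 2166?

September 3, 2160 → September 3, 2161: 365 days.
September 3, 2161 → September 3, 2162: 365 days.
September 3, 2162 → September 3, 2163: 365 days.
September 3, 2163 → September 3, 2164: 366 days (2164 is a leap year).
September 3, 2164 → September 3, 2165: 365 days.
September 2165: 30 − 3 = 27 days remain.
Then October (31), November (30), December (31), January (31), February 2166 (28), March (31), April (30), May (31): 31 + 30 + 31 + 31 + 28 + 31 + 30 + 31 = 243 days.
June 1–7, 2166: 7 days.
Residual: 277 days.
Total: 2103 days.
2103 mod 7 = 3, so 3 days after Wednesday is Saturday.

Saturday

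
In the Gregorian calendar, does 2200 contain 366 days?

2200 is not a leap year (divisible by 100 but not 400).

No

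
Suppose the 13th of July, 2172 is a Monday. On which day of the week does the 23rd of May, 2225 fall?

Monday

Day-of-year of July 13, 2172: 195.
Day-of-year of May 23, 2225: 143.
2172 has 366 days, so 366 − 195 = 171 days remain in 2172.
Full years 2173–2224: 40 common + 12 leap = 40×365 + 12×366 = 18992 days.
Total: 171 + 18992 + 143 = 19306 days.
19306 is a multiple of 7, so the 23rd of May, 2225 falls on the same weekday: Monday.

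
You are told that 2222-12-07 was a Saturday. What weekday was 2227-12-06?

Day-of-year of December 7, 2222: 341.
Day-of-year of December 6, 2227: 340.
2222 has 365 days, so 365 − 341 = 24 days remain in 2222.
Full years: 2223: 365; 2224: 366; 2225: 365; 2226: 365. Sum = 1461.
Total: 24 + 1461 + 340 = 1825 days.
1825 mod 7 = 5, so 5 days after Saturday is Thursday.

Thursday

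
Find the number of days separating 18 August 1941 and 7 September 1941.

20

August 1941: 31 − 18 = 13 days remain.
September 1–7, 1941: 7 days.
Total: 13 + 7 = 20 days.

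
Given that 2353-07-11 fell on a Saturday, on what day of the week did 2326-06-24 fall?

Thursday

Count forward from the earlier date (June 24, 2326) to the later (July 11, 2353):
Day-of-year of June 24, 2326: 175.
Day-of-year of July 11, 2353: 192.
2326 has 365 days, so 365 − 175 = 190 days remain in 2326.
Full years 2327–2352: 19 common + 7 leap = 19×365 + 7×366 = 9497 days.
Total: 190 + 9497 + 192 = 9879 days.
9879 mod 7 = 2, so 2 days before Saturday is Thursday.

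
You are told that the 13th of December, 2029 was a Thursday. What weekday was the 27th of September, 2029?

Thursday

Count forward from the earlier date (September 27, 2029) to the later (December 13, 2029):
September 2029: 30 − 27 = 3 days remain.
Then October (31), November (30): 31 + 30 = 61 days.
December 1–13, 2029: 13 days.
Total: 3 + 61 + 13 = 77 days.
77 is a multiple of 7, so the 27th of September, 2029 falls on the same weekday: Thursday.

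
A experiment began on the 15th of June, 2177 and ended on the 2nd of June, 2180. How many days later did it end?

1083

June 15, 2177 → June 15, 2178: 365 days.
June 15, 2178 → June 15, 2179: 365 days.
June 2179: 30 − 15 = 15 days remain.
Then 11 full months totalling 336 days.
June 1–2, 2180: 2 days.
Residual: 353 days.
Total: 1083 days.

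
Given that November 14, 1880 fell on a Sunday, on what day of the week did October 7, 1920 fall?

Thursday

Day-of-year of November 14, 1880: 319.
Day-of-year of October 7, 1920: 281.
1880 has 366 days, so 366 − 319 = 47 days remain in 1880.
Full years 1881–1919: 31 common + 8 leap = 31×365 + 8×366 = 14243 days.
Total: 47 + 14243 + 281 = 14571 days.
14571 mod 7 = 4, so 4 days after Sunday is Thursday.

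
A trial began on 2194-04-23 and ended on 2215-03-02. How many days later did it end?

7617

Day-of-year of April 23, 2194: 113.
Day-of-year of March 2, 2215: 61.
2194 has 365 days, so 365 − 113 = 252 days remain in 2194.
Full years 2195–2214: 16 common + 4 leap = 16×365 + 4×366 = 7304 days.
Total: 252 + 7304 + 61 = 7617 days.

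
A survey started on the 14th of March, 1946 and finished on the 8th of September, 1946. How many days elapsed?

178

March 1946: 31 − 14 = 17 days remain.
Then April (30), May (31), June (30), July (31), August (31): 30 + 31 + 30 + 31 + 31 = 153 days.
September 1–8, 1946: 8 days.
Total: 17 + 153 + 8 = 178 days.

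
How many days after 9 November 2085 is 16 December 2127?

15376

From November 9, 2085 to November 9, 2127: 42 years, of which 9 contain a Feb 29 — 33×365 + 9×366 = 15339 days.
(2100 is not a leap year (divisible by 100 but not 400).)
November 2127: 30 − 9 = 21 days remain.
December 1–16, 2127: 16 days.
Residual: 37 days.
Total: 15376 days.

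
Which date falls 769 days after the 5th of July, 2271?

the 12th of August, 2273

Count 769 days after July 5, 2271:
July 5, 2271 → July 5, 2272: 366 days (2272 is a leap year).
July 5, 2272 → July 5, 2273: 365 days.
July 2273: 31 − 5 = 26 days remain.
August 1–12, 2273: 12 days.
Residual: 38 days.
Total: 769 days.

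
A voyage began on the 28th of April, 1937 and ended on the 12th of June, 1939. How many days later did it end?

April 28, 1937 → April 28, 1938: 365 days.
April 28, 1938 → April 28, 1939: 365 days.
April 1939: 30 − 28 = 2 days remain.
Then May (31): 31 days.
June 1–12, 1939: 12 days.
Residual: 45 days.
Total: 775 days.

775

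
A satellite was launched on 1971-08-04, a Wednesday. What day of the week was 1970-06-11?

Thursday

Count forward from the earlier date (June 11, 1970) to the later (August 4, 1971):
June 11, 1970 → June 11, 1971: 365 days.
June 1971: 30 − 11 = 19 days remain.
Then July (31): 31 days.
August 1–4, 1971: 4 days.
Residual: 54 days.
Total: 419 days.
419 mod 7 = 6, so 6 days before Wednesday is Thursday.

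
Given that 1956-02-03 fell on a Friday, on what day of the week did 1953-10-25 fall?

Count forward from the earlier date (October 25, 1953) to the later (February 3, 1956):
Day-of-year of October 25, 1953: 298.
Day-of-year of February 3, 1956: 34.
1953 has 365 days, so 365 − 298 = 67 days remain in 1953.
Full years: 1954: 365; 1955: 365. Sum = 730.
Total: 67 + 730 + 34 = 831 days.
831 mod 7 = 5, so 5 days before Friday is Sunday.

Sunday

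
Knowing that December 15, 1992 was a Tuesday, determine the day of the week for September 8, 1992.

Tuesday

Count forward from the earlier date (September 8, 1992) to the later (December 15, 1992):
September 1992: 30 − 8 = 22 days remain.
Then October (31), November (30): 31 + 30 = 61 days.
December 1–15, 1992: 15 days.
Total: 22 + 61 + 15 = 98 days.
98 is a multiple of 7, so September 8, 1992 falls on the same weekday: Tuesday.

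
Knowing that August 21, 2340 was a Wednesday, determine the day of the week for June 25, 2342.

Thursday

August 21, 2340 → August 21, 2341: 365 days.
August 2341: 31 − 21 = 10 days remain.
Then 9 full months totalling 273 days.
June 1–25, 2342: 25 days.
Residual: 308 days.
Total: 673 days.
673 mod 7 = 1, so 1 day after Wednesday is Thursday.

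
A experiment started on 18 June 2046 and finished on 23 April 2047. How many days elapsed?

309

June 2046: 30 − 18 = 12 days remain.
Then 9 full months totalling 274 days.
April 1–23, 2047: 23 days.
Total: 12 + 274 + 23 = 309 days.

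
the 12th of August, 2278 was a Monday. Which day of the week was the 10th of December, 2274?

Count forward from the earlier date (December 10, 2274) to the later (August 12, 2278):
December 10, 2274 → December 10, 2275: 365 days.
December 10, 2275 → December 10, 2276: 366 days (2276 is a leap year).
December 10, 2276 → December 10, 2277: 365 days.
December 2277: 31 − 10 = 21 days remain.
Then January (31), February 2278 (28), March (31), April (30), May (31), June (30), July (31): 31 + 28 + 31 + 30 + 31 + 30 + 31 = 212 days.
August 1–12, 2278: 12 days.
Residual: 245 days.
Total: 1341 days.
1341 mod 7 = 4, so 4 days before Monday is Thursday.

Thursday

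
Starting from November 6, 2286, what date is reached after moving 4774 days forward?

December 2, 2299

Count 4774 days after November 6, 2286:
From November 6, 2286 to November 6, 2299: 13 years, of which 3 contain a Feb 29 — 10×365 + 3×366 = 4748 days.
November 2299: 30 − 6 = 24 days remain.
December 1–2, 2299: 2 days.
Residual: 26 days.
Total: 4774 days.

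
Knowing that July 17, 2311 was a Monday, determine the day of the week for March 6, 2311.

Monday

Count forward from the earlier date (March 6, 2311) to the later (July 17, 2311):
March 2311: 31 − 6 = 25 days remain.
Then April (30), May (31), June (30): 30 + 31 + 30 = 91 days.
July 1–17, 2311: 17 days.
Total: 25 + 91 + 17 = 133 days.
133 is a multiple of 7, so March 6, 2311 falls on the same weekday: Monday.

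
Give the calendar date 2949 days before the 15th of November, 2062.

the 19th of October, 2054

Count 2949 days before November 15, 2062:
Day-of-year of October 19, 2054: 292.
Day-of-year of November 15, 2062: 319.
2054 has 365 days, so 365 − 292 = 73 days remain in 2054.
Full years 2055–2061: 5 common + 2 leap = 5×365 + 2×366 = 2557 days.
Total: 73 + 2557 + 319 = 2949 days.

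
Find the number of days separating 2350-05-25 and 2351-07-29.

Day-of-year of May 25, 2350: 145.
Day-of-year of July 29, 2351: 210.
2350 has 365 days, so 365 − 145 = 220 days remain in 2350.
Total: 220 + 210 = 430 days.

430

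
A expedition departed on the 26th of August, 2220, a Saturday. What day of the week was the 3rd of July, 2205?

Count forward from the earlier date (July 3, 2205) to the later (August 26, 2220):
From July 3, 2205 to July 3, 2220: 15 years, of which 4 contain a Feb 29 — 11×365 + 4×366 = 5479 days.
July 2220: 31 − 3 = 28 days remain.
August 1–26, 2220: 26 days.
Residual: 54 days.
Total: 5533 days.
5533 mod 7 = 3, so 3 days before Saturday is Wednesday.

Wednesday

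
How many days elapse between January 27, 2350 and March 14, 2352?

777

January 2350: 31 − 27 = 4 days remain.
Then 25 full months totalling 759 days.
March 1–14, 2352: 14 days.
Total: 4 + 759 + 14 = 777 days.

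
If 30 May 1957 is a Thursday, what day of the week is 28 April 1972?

Day-of-year of May 30, 1957: 150.
Day-of-year of April 28, 1972: 119.
1957 has 365 days, so 365 − 150 = 215 days remain in 1957.
Full years 1958–1971: 11 common + 3 leap = 11×365 + 3×366 = 5113 days.
Total: 215 + 5113 + 119 = 5447 days.
5447 mod 7 = 1, so 1 day after Thursday is Friday.

Friday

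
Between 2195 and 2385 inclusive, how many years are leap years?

Years divisible by 4: 2196, 2200, …, 2384 — 48 in all.
Of these, 2200, 2300 are divisible by 100 but not 400, so not leap.
Leap years: 48 − 2 = 46.

46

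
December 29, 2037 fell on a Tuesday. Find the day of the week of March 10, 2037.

Tuesday

Count forward from the earlier date (March 10, 2037) to the later (December 29, 2037):
March 2037: 31 − 10 = 21 days remain.
Then April (30), May (31), June (30), July (31), August (31), September (30), October (31), November (30): 30 + 31 + 30 + 31 + 31 + 30 + 31 + 30 = 244 days.
December 1–29, 2037: 29 days.
Total: 21 + 244 + 29 = 294 days.
294 is a multiple of 7, so March 10, 2037 falls on the same weekday: Tuesday.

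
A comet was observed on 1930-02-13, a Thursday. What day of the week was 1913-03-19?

Count forward from the earlier date (March 19, 1913) to the later (February 13, 1930):
From March 19, 1913 to March 19, 1929: 16 years, of which 4 contain a Feb 29 — 12×365 + 4×366 = 5844 days.
March 1929: 31 − 19 = 12 days remain.
Then 10 full months totalling 306 days.
February 1–13, 1930: 13 days (1930 is not a leap year).
Residual: 331 days.
Total: 6175 days.
6175 mod 7 = 1, so 1 day before Thursday is Wednesday.

Wednesday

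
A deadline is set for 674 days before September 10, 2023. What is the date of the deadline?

November 5, 2021

Count 674 days before September 10, 2023:
November 5, 2021 → November 5, 2022: 365 days.
November 2022: 30 − 5 = 25 days remain.
Then 9 full months totalling 274 days.
September 1–10, 2023: 10 days.
Residual: 309 days.
Total: 674 days.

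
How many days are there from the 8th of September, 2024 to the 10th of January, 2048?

Day-of-year of September 8, 2024: 252.
Day-of-year of January 10, 2048: 10.
2024 has 366 days, so 366 − 252 = 114 days remain in 2024.
Full years 2025–2047: 18 common + 5 leap = 18×365 + 5×366 = 8400 days.
Total: 114 + 8400 + 10 = 8524 days.

8524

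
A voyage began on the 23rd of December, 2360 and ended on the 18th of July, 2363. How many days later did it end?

937

December 23, 2360 → December 23, 2361: 365 days.
December 23, 2361 → December 23, 2362: 365 days.
December 2362: 31 − 23 = 8 days remain.
Then January (31), February 2363 (28), March (31), April (30), May (31), June (30): 31 + 28 + 31 + 30 + 31 + 30 = 181 days.
July 1–18, 2363: 18 days.
Residual: 207 days.
Total: 937 days.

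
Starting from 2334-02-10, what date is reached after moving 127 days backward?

2333-10-06

Count 127 days before February 10, 2334:
October 2333: 31 − 6 = 25 days remain.
Then November (30), December (31), January (31): 30 + 31 + 31 = 92 days.
February 1–10, 2334: 10 days (2334 is not a leap year).
Residual: 127 days.
Total: 127 days.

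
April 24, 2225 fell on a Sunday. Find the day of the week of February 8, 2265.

From April 24, 2225 to April 24, 2264: 39 years, of which 10 contain a Feb 29 — 29×365 + 10×366 = 14245 days.
April 2264: 30 − 24 = 6 days remain.
Then 9 full months totalling 276 days.
February 1–8, 2265: 8 days (2265 is not a leap year).
Residual: 290 days.
Total: 14535 days.
14535 mod 7 = 3, so 3 days after Sunday is Wednesday.

Wednesday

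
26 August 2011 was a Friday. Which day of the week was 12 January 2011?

Wednesday

Count forward from the earlier date (January 12, 2011) to the later (August 26, 2011):
January 2011: 31 − 12 = 19 days remain.
Then February 2011 (28), March (31), April (30), May (31), June (30), July (31): 28 + 31 + 30 + 31 + 30 + 31 = 181 days.
August 1–26, 2011: 26 days.
Total: 19 + 181 + 26 = 226 days.
226 mod 7 = 2, so 2 days before Friday is Wednesday.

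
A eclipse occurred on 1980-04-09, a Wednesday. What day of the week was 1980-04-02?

Wednesday

Count forward from the earlier date (April 2, 1980) to the later (April 9, 1980):
Within April 1980: 9 − 2 = 7 days.
7 is a multiple of 7, so 1980-04-02 falls on the same weekday: Wednesday.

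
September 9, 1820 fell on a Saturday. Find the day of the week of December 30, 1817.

Count forward from the earlier date (December 30, 1817) to the later (September 9, 1820):
Day-of-year of December 30, 1817: 364.
Day-of-year of September 9, 1820: 253.
1817 has 365 days, so 365 − 364 = 1 days remain in 1817.
Full years: 1818: 365; 1819: 365. Sum = 730.
Total: 1 + 730 + 253 = 984 days.
984 mod 7 = 4, so 4 days before Saturday is Tuesday.

Tuesday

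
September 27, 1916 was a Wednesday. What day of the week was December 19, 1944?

Tuesday

From September 27, 1916 to September 27, 1944: 28 years, of which 7 contain a Feb 29 — 21×365 + 7×366 = 10227 days.
September 1944: 30 − 27 = 3 days remain.
Then October (31), November (30): 31 + 30 = 61 days.
December 1–19, 1944: 19 days.
Residual: 83 days.
Total: 10310 days.
10310 mod 7 = 6, so 6 days after Wednesday is Tuesday.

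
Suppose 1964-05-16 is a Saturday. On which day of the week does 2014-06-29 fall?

Sunday

Day-of-year of May 16, 1964: 137.
Day-of-year of June 29, 2014: 180.
1964 has 366 days, so 366 − 137 = 229 days remain in 1964.
Full years 1965–2013: 37 common + 12 leap = 37×365 + 12×366 = 17897 days.
Total: 229 + 17897 + 180 = 18306 days.
18306 mod 7 = 1, so 1 day after Saturday is Sunday.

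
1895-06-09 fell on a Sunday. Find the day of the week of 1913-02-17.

Monday

Day-of-year of June 9, 1895: 160.
Day-of-year of February 17, 1913: 48.
1895 has 365 days, so 365 − 160 = 205 days remain in 1895.
Full years 1896–1912: 13 common + 4 leap = 13×365 + 4×366 = 6209 days.
Total: 205 + 6209 + 48 = 6462 days.
6462 mod 7 = 1, so 1 day after Sunday is Monday.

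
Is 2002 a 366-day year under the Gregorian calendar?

2002 is not a leap year.

No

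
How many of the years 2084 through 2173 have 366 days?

22

Years divisible by 4: 2084, 2088, …, 2172 — 23 in all.
Of these, 2100 is divisible by 100 but not 400, so not leap.
Leap years: 23 − 1 = 22.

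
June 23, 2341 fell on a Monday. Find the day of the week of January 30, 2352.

Day-of-year of June 23, 2341: 174.
Day-of-year of January 30, 2352: 30.
2341 has 365 days, so 365 − 174 = 191 days remain in 2341.
Full years 2342–2351: 8 common + 2 leap = 8×365 + 2×366 = 3652 days.
Total: 191 + 3652 + 30 = 3873 days.
3873 mod 7 = 2, so 2 days after Monday is Wednesday.

Wednesday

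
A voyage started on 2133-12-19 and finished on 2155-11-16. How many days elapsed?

8002

From December 19, 2133 to December 19, 2154: 21 years, of which 5 contain a Feb 29 — 16×365 + 5×366 = 7670 days.
December 2154: 31 − 19 = 12 days remain.
Then 10 full months totalling 304 days.
November 1–16, 2155: 16 days.
Residual: 332 days.
Total: 8002 days.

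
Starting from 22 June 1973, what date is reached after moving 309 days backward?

17 August 1972

Count 309 days before June 22, 1973:
August 1972: 31 − 17 = 14 days remain.
Then 9 full months totalling 273 days.
June 1–22, 1973: 22 days.
Total: 14 + 273 + 22 = 309 days.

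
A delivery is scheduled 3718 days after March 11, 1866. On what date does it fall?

May 15, 1876

Count 3718 days after March 11, 1866:
Day-of-year of March 11, 1866: 70.
Day-of-year of May 15, 1876: 136.
1866 has 365 days, so 365 − 70 = 295 days remain in 1866.
Full years 1867–1875: 7 common + 2 leap = 7×365 + 2×366 = 3287 days.
Total: 295 + 3287 + 136 = 3718 days.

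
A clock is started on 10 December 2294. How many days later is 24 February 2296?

441

Day-of-year of December 10, 2294: 344.
Day-of-year of February 24, 2296: 55.
2294 has 365 days, so 365 − 344 = 21 days remain in 2294.
Full years: 2295: 365. Sum = 365.
Total: 21 + 365 + 55 = 441 days.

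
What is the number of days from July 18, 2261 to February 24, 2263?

July 18, 2261 → July 18, 2262: 365 days.
July 2262: 31 − 18 = 13 days remain.
Then August (31), September (30), October (31), November (30), December (31), January (31): 31 + 30 + 31 + 30 + 31 + 31 = 184 days.
February 1–24, 2263: 24 days (2263 is not a leap year).
Residual: 221 days.
Total: 586 days.

586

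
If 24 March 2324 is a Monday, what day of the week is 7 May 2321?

Count forward from the earlier date (May 7, 2321) to the later (March 24, 2324):
May 7, 2321 → May 7, 2322: 365 days.
May 7, 2322 → May 7, 2323: 365 days.
May 2323: 31 − 7 = 24 days remain.
Then 9 full months totalling 274 days.
March 1–24, 2324: 24 days.
Residual: 322 days.
Total: 1052 days.
1052 mod 7 = 2, so 2 days before Monday is Saturday.

Saturday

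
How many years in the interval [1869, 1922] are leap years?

12

Years divisible by 4: 1872, 1876, …, 1920 — 13 in all.
Of these, 1900 is divisible by 100 but not 400, so not leap.
Leap years: 13 − 1 = 12.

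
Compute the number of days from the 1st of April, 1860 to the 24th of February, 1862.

Day-of-year of April 1, 1860: 92.
Day-of-year of February 24, 1862: 55.
1860 has 366 days, so 366 − 92 = 274 days remain in 1860.
Full years: 1861: 365. Sum = 365.
Total: 274 + 365 + 55 = 694 days.

694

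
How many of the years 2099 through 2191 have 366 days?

Years divisible by 4: 2100, 2104, …, 2188 — 23 in all.
Of these, 2100 is divisible by 100 but not 400, so not leap.
Leap years: 23 − 1 = 22.

22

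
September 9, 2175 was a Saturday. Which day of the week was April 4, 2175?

Tuesday

Count forward from the earlier date (April 4, 2175) to the later (September 9, 2175):
April 2175: 30 − 4 = 26 days remain.
Then May (31), June (30), July (31), August (31): 31 + 30 + 31 + 31 = 123 days.
September 1–9, 2175: 9 days.
Total: 26 + 123 + 9 = 158 days.
158 mod 7 = 4, so 4 days before Saturday is Tuesday.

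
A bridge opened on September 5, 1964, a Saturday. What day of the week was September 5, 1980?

From September 5, 1964 to September 5, 1980: 16 years, of which 4 contain a Feb 29 — 12×365 + 4×366 = 5844 days.
Total: 5844 days.
5844 mod 7 = 6, so 6 days after Saturday is Friday.

Friday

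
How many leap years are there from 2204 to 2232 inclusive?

8

Years divisible by 4 in [2204, 2232]: 2204, 2208, 2212, 2216, 2220, 2224, 2228, 2232.
No century exceptions apply. Count: 8.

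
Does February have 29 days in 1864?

Yes

1864 is a leap year.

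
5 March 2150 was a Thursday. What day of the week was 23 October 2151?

Saturday

March 5, 2150 → March 5, 2151: 365 days.
March 2151: 31 − 5 = 26 days remain.
Then April (30), May (31), June (30), July (31), August (31), September (30): 30 + 31 + 30 + 31 + 31 + 30 = 183 days.
October 1–23, 2151: 23 days.
Residual: 232 days.
Total: 597 days.
597 mod 7 = 2, so 2 days after Thursday is Saturday.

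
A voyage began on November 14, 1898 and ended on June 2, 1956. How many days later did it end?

Day-of-year of November 14, 1898: 318.
Day-of-year of June 2, 1956: 154.
1898 has 365 days, so 365 − 318 = 47 days remain in 1898.
Full years 1899–1955: 44 common + 13 leap = 44×365 + 13×366 = 20818 days.
Total: 47 + 20818 + 154 = 21019 days.

21019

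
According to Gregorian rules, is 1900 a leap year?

No

1900 is not a leap year (divisible by 100 but not 400).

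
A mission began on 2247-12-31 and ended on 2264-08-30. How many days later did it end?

6087

From December 31, 2247 to December 31, 2263: 16 years, of which 4 contain a Feb 29 — 12×365 + 4×366 = 5844 days.
December 2263: 31 − 31 = 0 days remain.
Then January (31), February 2264 (29), March (31), April (30), May (31), June (30), July (31): 31 + 29 + 31 + 30 + 31 + 30 + 31 = 213 days.
August 1–30, 2264: 30 days.
Residual: 243 days.
Total: 6087 days.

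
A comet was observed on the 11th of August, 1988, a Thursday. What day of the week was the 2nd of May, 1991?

Day-of-year of August 11, 1988: 224.
Day-of-year of May 2, 1991: 122.
1988 has 366 days, so 366 − 224 = 142 days remain in 1988.
Full years: 1989: 365; 1990: 365. Sum = 730.
Total: 142 + 730 + 122 = 994 days.
994 is a multiple of 7, so the 2nd of May, 1991 falls on the same weekday: Thursday.

Thursday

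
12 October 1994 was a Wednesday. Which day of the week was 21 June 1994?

Tuesday

Count forward from the earlier date (June 21, 1994) to the later (October 12, 1994):
June 1994: 30 − 21 = 9 days remain.
Then July (31), August (31), September (30): 31 + 31 + 30 = 92 days.
October 1–12, 1994: 12 days.
Total: 9 + 92 + 12 = 113 days.
113 mod 7 = 1, so 1 day before Wednesday is Tuesday.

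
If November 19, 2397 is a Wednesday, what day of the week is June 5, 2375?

Thursday

Count forward from the earlier date (June 5, 2375) to the later (November 19, 2397):
Day-of-year of June 5, 2375: 156.
Day-of-year of November 19, 2397: 323.
2375 has 365 days, so 365 − 156 = 209 days remain in 2375.
Full years 2376–2396: 15 common + 6 leap = 15×365 + 6×366 = 7671 days.
Total: 209 + 7671 + 323 = 8203 days.
8203 mod 7 = 6, so 6 days before Wednesday is Thursday.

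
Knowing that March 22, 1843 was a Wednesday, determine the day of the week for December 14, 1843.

Thursday

March 1843: 31 − 22 = 9 days remain.
Then April (30), May (31), June (30), July (31), August (31), September (30), October (31), November (30): 30 + 31 + 30 + 31 + 31 + 30 + 31 + 30 = 244 days.
December 1–14, 1843: 14 days.
Total: 9 + 244 + 14 = 267 days.
267 mod 7 = 1, so 1 day after Wednesday is Thursday.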